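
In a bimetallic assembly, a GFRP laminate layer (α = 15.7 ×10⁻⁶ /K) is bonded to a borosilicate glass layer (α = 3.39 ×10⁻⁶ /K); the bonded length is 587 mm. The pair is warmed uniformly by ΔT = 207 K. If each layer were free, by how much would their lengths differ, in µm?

Δα = |15.7 − 3.39|×10⁻⁶/K = 12.3×10⁻⁶/K.
ΔL_mismatch = Δα·L·ΔT = 12.3×10⁻⁶ × 587.0 mm × 207.0 K = 1500 µm.

1500 µm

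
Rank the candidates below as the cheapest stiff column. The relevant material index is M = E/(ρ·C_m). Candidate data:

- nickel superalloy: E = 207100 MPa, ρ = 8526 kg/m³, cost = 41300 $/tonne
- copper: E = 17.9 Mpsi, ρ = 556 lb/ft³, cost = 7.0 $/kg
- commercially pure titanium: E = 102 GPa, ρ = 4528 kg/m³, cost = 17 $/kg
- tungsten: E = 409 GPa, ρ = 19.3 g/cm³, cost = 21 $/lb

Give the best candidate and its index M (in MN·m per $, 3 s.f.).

Normalizing units and computing the index:
  nickel superalloy: E = 207.1 GPa, ρ = 8526 kg/m³, cost = 41.30 $/kg
  copper: E = 123.4 GPa, ρ = 8906 kg/m³, cost = 7.000 $/kg
  commercially pure titanium: E = 102.0 GPa, ρ = 4528 kg/m³, cost = 17.00 $/kg
  tungsten: E = 409.0 GPa, ρ = 19300 kg/m³, cost = 46.30 $/kg
  copper: M = 1.98 MN·m per $
  commercially pure titanium: M = 1.33 MN·m per $
  nickel superalloy: M = 0.588 MN·m per $
  tungsten: M = 0.458 MN·m per $
Highest index: copper.

copper, M = 1.98 MN·m per $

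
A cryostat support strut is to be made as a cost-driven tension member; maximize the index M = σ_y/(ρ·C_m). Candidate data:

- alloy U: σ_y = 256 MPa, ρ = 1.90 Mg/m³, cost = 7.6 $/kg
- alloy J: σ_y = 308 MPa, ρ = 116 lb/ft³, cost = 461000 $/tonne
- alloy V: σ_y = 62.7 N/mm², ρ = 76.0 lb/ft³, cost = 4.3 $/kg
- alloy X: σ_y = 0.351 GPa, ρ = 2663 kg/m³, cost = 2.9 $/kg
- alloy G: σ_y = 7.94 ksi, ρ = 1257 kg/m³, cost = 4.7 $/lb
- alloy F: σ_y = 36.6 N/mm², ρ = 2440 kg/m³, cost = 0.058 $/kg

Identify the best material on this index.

Normalizing units and computing the index:
  alloy U: σ_y = 256.0 MPa, ρ = 1900 kg/m³, cost = 7.600 $/kg
  alloy J: σ_y = 308.0 MPa, ρ = 1858 kg/m³, cost = 461.0 $/kg
  alloy V: σ_y = 62.70 MPa, ρ = 1217 kg/m³, cost = 4.300 $/kg
  alloy X: σ_y = 351.0 MPa, ρ = 2663 kg/m³, cost = 2.900 $/kg
  alloy G: σ_y = 54.74 MPa, ρ = 1257 kg/m³, cost = 10.36 $/kg
  alloy F: σ_y = 36.60 MPa, ρ = 2440 kg/m³, cost = 0.05800 $/kg
  alloy F: M = 259 kN·m per $
  alloy X: M = 45.5 kN·m per $
  alloy U: M = 17.7 kN·m per $
  alloy V: M = 12.0 kN·m per $
  alloy G: M = 4.20 kN·m per $
  alloy J: M = 0.360 kN·m per $
Alloy F has the largest M.

alloy F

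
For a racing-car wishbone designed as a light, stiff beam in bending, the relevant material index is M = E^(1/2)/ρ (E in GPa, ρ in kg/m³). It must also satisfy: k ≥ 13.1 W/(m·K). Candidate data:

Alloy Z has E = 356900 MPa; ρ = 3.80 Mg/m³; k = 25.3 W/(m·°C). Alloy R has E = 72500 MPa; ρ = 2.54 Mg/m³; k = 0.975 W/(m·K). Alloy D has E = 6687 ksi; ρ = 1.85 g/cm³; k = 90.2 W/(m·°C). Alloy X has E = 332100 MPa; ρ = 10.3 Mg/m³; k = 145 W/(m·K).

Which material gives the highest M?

alloy Z

Screen on constraints: k ≥ 13.1 W/(m·K). Survivors: alloy Z, alloy D, alloy X.
After converting to SI:
  alloy Z: E = 356.9 GPa, ρ = 3800 kg/m³
  alloy D: E = 46.11 GPa, ρ = 1850 kg/m³
  alloy X: E = 332.1 GPa, ρ = 10300 kg/m³
  alloy Z: M = 4.97×10⁻³
  alloy D: M = 3.67×10⁻³
  alloy X: M = 1.77×10⁻³
Highest index: alloy Z.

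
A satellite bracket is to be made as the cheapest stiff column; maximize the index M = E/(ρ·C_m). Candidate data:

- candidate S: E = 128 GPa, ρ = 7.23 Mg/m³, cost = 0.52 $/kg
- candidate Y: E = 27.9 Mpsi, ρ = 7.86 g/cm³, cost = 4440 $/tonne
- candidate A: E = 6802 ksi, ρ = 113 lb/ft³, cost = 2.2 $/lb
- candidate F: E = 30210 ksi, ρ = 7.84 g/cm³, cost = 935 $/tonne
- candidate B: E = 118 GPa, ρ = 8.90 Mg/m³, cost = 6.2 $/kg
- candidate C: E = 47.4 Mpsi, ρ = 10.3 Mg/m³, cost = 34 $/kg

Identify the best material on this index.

After converting to SI:
  candidate S: E = 128.0 GPa, ρ = 7230 kg/m³, cost = 0.5200 $/kg
  candidate Y: E = 192.4 GPa, ρ = 7860 kg/m³, cost = 4.440 $/kg
  candidate A: E = 46.90 GPa, ρ = 1810 kg/m³, cost = 4.850 $/kg
  candidate F: E = 208.3 GPa, ρ = 7840 kg/m³, cost = 0.9350 $/kg
  candidate B: E = 118.0 GPa, ρ = 8900 kg/m³, cost = 6.200 $/kg
  candidate C: E = 326.8 GPa, ρ = 10300 kg/m³, cost = 34.00 $/kg
  candidate S: M = 34.0 MN·m per $
  candidate F: M = 28.4 MN·m per $
  candidate Y: M = 5.51 MN·m per $
  candidate A: M = 5.34 MN·m per $
  candidate B: M = 2.14 MN·m per $
  candidate C: M = 0.933 MN·m per $
The maximum is for candidate S.

candidate S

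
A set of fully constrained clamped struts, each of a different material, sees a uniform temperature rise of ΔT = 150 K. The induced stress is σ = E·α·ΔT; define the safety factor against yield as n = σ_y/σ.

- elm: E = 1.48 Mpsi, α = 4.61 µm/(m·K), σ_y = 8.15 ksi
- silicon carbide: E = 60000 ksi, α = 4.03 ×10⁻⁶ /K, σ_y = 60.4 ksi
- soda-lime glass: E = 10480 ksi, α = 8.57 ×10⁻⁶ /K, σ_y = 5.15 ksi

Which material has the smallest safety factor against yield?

soda-lime glass

With everything in SI (GPa, ×10⁻⁶/K, MPa):
  elm: E = 10.20, α = 4.61, σ_y = 56.19 → σ = 7.06 MPa, n = 7.96
  silicon carbide: E = 413.7, α = 4.03, σ_y = 416.4 → σ = 250 MPa, n = 1.67
  soda-lime glass: E = 72.26, α = 8.57, σ_y = 35.51 → σ = 92.9 MPa, n = 0.382
Soda-lime glass has the lowest safety factor, n = 0.382.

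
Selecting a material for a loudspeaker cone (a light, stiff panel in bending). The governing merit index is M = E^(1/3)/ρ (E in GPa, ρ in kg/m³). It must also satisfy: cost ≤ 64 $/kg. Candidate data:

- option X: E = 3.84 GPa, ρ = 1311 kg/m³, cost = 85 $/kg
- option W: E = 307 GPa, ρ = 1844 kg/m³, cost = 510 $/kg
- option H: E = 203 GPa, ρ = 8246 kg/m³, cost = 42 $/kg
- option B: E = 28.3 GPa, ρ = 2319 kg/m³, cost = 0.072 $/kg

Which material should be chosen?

option B

Screen on constraints: cost ≤ 64 $/kg. Survivors: option H, option B.
Computing M directly (units already consistent):
  option B: M = 1.31×10⁻³
  option H: M = 0.713×10⁻³
Option B has the largest M.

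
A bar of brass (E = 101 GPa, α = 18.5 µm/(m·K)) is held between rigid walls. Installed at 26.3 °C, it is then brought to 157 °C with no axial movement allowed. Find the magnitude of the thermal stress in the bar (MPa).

244 MPa

ΔT = 130.7 K. Constrained thermal stress σ = E·α·ΔT = 101.0×10³ MPa × 18.5×10⁻⁶ × 130.7 = 244 MPa (compressive).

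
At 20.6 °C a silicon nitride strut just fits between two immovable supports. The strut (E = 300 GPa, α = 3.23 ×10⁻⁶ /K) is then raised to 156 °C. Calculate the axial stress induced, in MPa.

131 MPa

ΔT = 135.4 K. Constrained thermal stress σ = E·α·ΔT = 300.0×10³ MPa × 3.23×10⁻⁶ × 135.4 = 131 MPa (compressive).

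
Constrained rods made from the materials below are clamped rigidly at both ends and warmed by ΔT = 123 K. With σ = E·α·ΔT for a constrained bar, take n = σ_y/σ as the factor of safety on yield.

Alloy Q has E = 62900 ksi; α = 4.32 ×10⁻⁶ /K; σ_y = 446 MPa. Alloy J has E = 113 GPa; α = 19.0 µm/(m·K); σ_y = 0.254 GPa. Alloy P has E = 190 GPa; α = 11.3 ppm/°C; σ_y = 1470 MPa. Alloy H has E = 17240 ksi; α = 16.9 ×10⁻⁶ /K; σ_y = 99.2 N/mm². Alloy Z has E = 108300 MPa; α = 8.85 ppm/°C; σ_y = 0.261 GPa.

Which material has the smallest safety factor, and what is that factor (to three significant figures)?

With everything in SI (GPa, ×10⁻⁶/K, MPa):
  alloy Q: E = 433.7, α = 4.32, σ_y = 446.0 → σ = 230 MPa, n = 1.94
  alloy J: E = 113.0, α = 19.0, σ_y = 254.0 → σ = 264 MPa, n = 0.962
  alloy P: E = 190.0, α = 11.3, σ_y = 1470 → σ = 264 MPa, n = 5.57
  alloy H: E = 118.9, α = 16.9, σ_y = 99.20 → σ = 247 MPa, n = 0.401
  alloy Z: E = 108.3, α = 8.85, σ_y = 261.0 → σ = 118 MPa, n = 2.21
The minimum is alloy H at n = 0.401.

alloy H, n = 0.401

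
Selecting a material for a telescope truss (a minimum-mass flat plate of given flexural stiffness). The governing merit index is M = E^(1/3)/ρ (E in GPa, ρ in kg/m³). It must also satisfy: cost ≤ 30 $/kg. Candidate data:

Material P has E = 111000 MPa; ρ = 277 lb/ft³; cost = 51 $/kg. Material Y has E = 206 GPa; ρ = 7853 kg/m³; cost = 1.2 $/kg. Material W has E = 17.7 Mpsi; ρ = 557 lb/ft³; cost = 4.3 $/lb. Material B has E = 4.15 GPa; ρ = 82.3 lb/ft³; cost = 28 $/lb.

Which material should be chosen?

material Y

Screen on constraints: cost ≤ 30 $/kg. Survivors: material Y, material W.
After converting to SI:
  material Y: E = 206.0 GPa, ρ = 7853 kg/m³
  material W: E = 122.0 GPa, ρ = 8922 kg/m³
  material Y: M = 0.752×10⁻³
  material W: M = 0.556×10⁻³
Material Y ranks first.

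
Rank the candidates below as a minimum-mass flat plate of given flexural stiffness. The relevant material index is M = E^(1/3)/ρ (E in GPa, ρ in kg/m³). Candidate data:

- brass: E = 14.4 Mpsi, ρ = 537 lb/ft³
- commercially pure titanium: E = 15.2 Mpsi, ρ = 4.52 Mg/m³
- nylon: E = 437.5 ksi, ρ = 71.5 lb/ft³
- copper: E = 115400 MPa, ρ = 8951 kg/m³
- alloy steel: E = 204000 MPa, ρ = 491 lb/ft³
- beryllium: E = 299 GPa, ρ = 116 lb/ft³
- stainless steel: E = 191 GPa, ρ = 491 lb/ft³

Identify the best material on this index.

In SI units:
  brass: E = 99.28 GPa, ρ = 8602 kg/m³
  commercially pure titanium: E = 104.8 GPa, ρ = 4520 kg/m³
  nylon: E = 3.016 GPa, ρ = 1145 kg/m³
  copper: E = 115.4 GPa, ρ = 8951 kg/m³
  alloy steel: E = 204.0 GPa, ρ = 7865 kg/m³
  beryllium: E = 299.0 GPa, ρ = 1858 kg/m³
  stainless steel: E = 191.0 GPa, ρ = 7865 kg/m³
  beryllium: M = 3.60×10⁻³
  nylon: M = 1.26×10⁻³
  commercially pure titanium: M = 1.04×10⁻³
  alloy steel: M = 0.748×10⁻³
  stainless steel: M = 0.732×10⁻³
  copper: M = 0.544×10⁻³
  brass: M = 0.538×10⁻³
Beryllium ranks first.

beryllium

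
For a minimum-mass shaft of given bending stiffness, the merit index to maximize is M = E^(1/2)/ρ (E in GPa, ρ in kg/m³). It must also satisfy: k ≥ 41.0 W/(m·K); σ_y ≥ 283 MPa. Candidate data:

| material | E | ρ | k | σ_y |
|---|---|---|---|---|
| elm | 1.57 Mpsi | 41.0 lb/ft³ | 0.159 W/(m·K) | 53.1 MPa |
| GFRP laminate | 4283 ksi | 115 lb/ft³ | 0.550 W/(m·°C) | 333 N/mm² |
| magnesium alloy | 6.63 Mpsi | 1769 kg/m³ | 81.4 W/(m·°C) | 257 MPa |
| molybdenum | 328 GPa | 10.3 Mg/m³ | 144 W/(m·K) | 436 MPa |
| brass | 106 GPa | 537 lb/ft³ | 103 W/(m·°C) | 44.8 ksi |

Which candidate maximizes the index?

molybdenum

Screen on constraints: k ≥ 41.0 W/(m·K); σ_y ≥ 283 MPa. Survivors: molybdenum, brass.
Normalizing units and computing the index:
  molybdenum: E = 328.0 GPa, ρ = 10300 kg/m³
  brass: E = 106.0 GPa, ρ = 8602 kg/m³
  molybdenum: M = 1.76×10⁻³
  brass: M = 1.20×10⁻³
Molybdenum ranks first.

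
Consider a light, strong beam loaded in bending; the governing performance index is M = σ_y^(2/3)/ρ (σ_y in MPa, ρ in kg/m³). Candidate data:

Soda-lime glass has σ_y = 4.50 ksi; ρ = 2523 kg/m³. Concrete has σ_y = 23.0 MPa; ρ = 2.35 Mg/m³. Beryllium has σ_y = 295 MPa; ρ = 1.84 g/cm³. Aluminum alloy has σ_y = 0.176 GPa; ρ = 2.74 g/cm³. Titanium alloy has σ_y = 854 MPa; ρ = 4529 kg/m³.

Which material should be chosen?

beryllium

In SI units:
  soda-lime glass: σ_y = 31.03 MPa, ρ = 2523 kg/m³
  concrete: σ_y = 23.00 MPa, ρ = 2350 kg/m³
  beryllium: σ_y = 295.0 MPa, ρ = 1840 kg/m³
  aluminum alloy: σ_y = 176.0 MPa, ρ = 2740 kg/m³
  titanium alloy: σ_y = 854.0 MPa, ρ = 4529 kg/m³
  beryllium: M = 24.1×10⁻³
  titanium alloy: M = 19.9×10⁻³
  aluminum alloy: M = 11.5×10⁻³
  soda-lime glass: M = 3.91×10⁻³
  concrete: M = 3.44×10⁻³
Beryllium ranks first.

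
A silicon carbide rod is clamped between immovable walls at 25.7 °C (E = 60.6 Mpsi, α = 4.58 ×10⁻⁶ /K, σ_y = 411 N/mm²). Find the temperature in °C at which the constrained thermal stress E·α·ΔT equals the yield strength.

240 °C

E = 60.6 Mpsi = 417.8 GPa.
σ_y = 411 N/mm² = 411.0 MPa.
E·α·ΔT = 411.0 MPa ⇒ ΔT = 411.0 / (417.8×10³ × 4.58×10⁻⁶) = 214.8 K.
T = 25.7 + 214.8 = 240.5 °C.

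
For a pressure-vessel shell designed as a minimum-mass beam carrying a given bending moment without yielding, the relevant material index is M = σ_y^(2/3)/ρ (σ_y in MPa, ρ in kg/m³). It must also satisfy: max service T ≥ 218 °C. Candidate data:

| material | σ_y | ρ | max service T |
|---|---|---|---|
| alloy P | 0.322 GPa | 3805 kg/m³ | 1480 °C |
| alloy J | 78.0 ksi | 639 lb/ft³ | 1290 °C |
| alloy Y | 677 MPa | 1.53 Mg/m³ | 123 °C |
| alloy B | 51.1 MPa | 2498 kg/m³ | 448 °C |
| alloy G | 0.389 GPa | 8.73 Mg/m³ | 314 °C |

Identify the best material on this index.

alloy P

Screen on constraints: max service T ≥ 218 °C. Survivors: alloy P, alloy J, alloy B, alloy G.
Convert each candidate to consistent units, then evaluate M:
  alloy P: σ_y = 322.0 MPa, ρ = 3805 kg/m³
  alloy J: σ_y = 537.8 MPa, ρ = 10240 kg/m³
  alloy B: σ_y = 51.10 MPa, ρ = 2498 kg/m³
  alloy G: σ_y = 389.0 MPa, ρ = 8730 kg/m³
  alloy P: M = 12.3×10⁻³
  alloy J: M = 6.46×10⁻³
  alloy G: M = 6.10×10⁻³
  alloy B: M = 5.51×10⁻³
Highest index: alloy P.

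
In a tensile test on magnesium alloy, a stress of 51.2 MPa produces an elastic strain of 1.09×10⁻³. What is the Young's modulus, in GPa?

47.0 GPa

E = σ/ε = 51.2 MPa / 1.09×10⁻³ = 46970 MPa = 47.0 GPa.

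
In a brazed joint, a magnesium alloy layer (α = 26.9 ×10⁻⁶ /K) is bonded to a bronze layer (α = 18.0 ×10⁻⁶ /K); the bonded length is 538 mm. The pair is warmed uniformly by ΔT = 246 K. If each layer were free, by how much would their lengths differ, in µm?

1180 µm

Δα = |26.9 − 18.0|×10⁻⁶/K = 8.90×10⁻⁶/K.
ΔL_mismatch = Δα·L·ΔT = 8.90×10⁻⁶ × 538.0 mm × 246.0 K = 1180 µm.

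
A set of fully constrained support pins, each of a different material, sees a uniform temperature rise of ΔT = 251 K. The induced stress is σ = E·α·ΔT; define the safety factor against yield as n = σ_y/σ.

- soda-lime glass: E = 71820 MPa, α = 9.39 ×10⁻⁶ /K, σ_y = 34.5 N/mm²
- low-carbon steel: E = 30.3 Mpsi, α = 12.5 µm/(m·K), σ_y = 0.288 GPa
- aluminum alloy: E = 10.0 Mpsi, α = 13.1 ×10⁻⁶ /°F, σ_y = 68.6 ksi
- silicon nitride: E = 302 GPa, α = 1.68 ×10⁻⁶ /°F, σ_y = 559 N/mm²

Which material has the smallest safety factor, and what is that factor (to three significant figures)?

soda-lime glass, n = 0.204

Converting E to GPa, α to ×10⁻⁶/K, σ_y to MPa, then σ and n for each:
  soda-lime glass: E = 71.82, α = 9.39, σ_y = 34.50 → σ = 169 MPa, n = 0.204
  low-carbon steel: E = 208.9, α = 12.5, σ_y = 288.0 → σ = 655 MPa, n = 0.439
  aluminum alloy: E = 68.95, α = 23.6, σ_y = 473.0 → σ = 408 MPa, n = 1.16
  silicon nitride: E = 302.0, α = 3.02, σ_y = 559.0 → σ = 229 MPa, n = 2.44
Soda-lime glass has the lowest safety factor, n = 0.204.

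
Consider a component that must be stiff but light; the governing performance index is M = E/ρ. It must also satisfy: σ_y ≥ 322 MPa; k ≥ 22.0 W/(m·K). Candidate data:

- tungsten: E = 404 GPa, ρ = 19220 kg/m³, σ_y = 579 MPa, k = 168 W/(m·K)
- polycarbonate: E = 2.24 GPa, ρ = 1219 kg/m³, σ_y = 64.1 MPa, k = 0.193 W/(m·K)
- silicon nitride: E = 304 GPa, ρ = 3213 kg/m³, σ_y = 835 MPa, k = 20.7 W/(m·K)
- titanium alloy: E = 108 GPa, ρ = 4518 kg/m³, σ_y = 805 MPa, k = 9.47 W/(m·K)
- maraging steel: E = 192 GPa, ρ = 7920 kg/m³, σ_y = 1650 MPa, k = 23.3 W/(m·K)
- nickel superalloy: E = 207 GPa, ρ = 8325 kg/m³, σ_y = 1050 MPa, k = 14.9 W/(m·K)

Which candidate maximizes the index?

Screen on constraints: σ_y ≥ 322 MPa; k ≥ 22.0 W/(m·K). Survivors: tungsten, maraging steel.
Evaluate M for each candidate:
  maraging steel: M = 24.2 MN·m/kg
  tungsten: M = 21.0 MN·m/kg
Highest index: maraging steel.

maraging steel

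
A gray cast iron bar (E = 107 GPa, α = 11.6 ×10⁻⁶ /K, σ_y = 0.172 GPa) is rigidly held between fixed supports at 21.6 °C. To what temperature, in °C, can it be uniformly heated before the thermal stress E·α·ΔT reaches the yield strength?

σ_y = 0.172 GPa = 172.0 MPa.
E·α·ΔT = 172.0 MPa ⇒ ΔT = 172.0 / (107.0×10³ × 11.6×10⁻⁶) = 138.6 K.
T = 21.6 + 138.6 = 160.2 °C.

160 °C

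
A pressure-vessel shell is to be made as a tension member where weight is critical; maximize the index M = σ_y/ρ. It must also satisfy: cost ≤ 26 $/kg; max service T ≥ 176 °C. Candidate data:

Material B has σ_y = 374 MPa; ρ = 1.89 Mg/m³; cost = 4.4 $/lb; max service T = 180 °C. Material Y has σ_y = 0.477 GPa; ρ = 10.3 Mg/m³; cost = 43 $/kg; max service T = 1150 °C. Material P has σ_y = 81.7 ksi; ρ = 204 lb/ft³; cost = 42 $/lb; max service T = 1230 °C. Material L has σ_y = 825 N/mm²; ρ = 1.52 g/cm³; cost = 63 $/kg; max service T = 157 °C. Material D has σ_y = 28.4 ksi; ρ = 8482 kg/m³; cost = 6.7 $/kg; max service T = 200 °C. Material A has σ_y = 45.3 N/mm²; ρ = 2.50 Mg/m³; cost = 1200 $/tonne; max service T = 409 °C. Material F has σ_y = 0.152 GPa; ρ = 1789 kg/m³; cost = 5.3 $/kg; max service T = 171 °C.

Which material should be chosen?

Screen on constraints: cost ≤ 26 $/kg; max service T ≥ 176 °C. Survivors: material B, material D, material A.
In SI units:
  material B: σ_y = 374.0 MPa, ρ = 1890 kg/m³
  material D: σ_y = 195.8 MPa, ρ = 8482 kg/m³
  material A: σ_y = 45.30 MPa, ρ = 2500 kg/m³
  material B: M = 198 kN·m/kg
  material D: M = 23.1 kN·m/kg
  material A: M = 18.1 kN·m/kg
Material B has the largest M.

material B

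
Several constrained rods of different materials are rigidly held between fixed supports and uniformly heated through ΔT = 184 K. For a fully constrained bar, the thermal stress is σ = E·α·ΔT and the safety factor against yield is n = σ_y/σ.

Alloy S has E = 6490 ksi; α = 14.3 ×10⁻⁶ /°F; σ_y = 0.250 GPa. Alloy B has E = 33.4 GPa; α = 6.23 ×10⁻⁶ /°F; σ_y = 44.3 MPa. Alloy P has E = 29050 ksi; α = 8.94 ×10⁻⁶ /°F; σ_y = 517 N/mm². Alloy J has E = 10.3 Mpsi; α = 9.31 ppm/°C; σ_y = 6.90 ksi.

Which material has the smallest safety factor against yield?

With everything in SI (GPa, ×10⁻⁶/K, MPa):
  alloy S: E = 44.75, α = 25.7, σ_y = 250.0 → σ = 212 MPa, n = 1.18
  alloy B: E = 33.40, α = 11.2, σ_y = 44.30 → σ = 68.9 MPa, n = 0.643
  alloy P: E = 200.3, α = 16.1, σ_y = 517.0 → σ = 593 MPa, n = 0.872
  alloy J: E = 71.02, α = 9.31, σ_y = 47.57 → σ = 122 MPa, n = 0.391
Smallest n: alloy J with n = 0.391.

alloy J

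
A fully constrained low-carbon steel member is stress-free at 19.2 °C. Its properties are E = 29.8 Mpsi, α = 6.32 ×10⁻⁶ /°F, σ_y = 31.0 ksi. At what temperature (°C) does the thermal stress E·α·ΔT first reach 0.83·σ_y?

E = 29.8 Mpsi = 205.5 GPa.
α = 6.32×10⁻⁶/°F × 9/5 = 11.4×10⁻⁶/K.
σ_y = 31.0 ksi = 213.7 MPa.
E·α·ΔT = 177.4 MPa ⇒ ΔT = 177.4 / (205.5×10³ × 11.4×10⁻⁶) = 75.90 K.
T = 19.2 + 75.90 = 95.10 °C.

95.1 °C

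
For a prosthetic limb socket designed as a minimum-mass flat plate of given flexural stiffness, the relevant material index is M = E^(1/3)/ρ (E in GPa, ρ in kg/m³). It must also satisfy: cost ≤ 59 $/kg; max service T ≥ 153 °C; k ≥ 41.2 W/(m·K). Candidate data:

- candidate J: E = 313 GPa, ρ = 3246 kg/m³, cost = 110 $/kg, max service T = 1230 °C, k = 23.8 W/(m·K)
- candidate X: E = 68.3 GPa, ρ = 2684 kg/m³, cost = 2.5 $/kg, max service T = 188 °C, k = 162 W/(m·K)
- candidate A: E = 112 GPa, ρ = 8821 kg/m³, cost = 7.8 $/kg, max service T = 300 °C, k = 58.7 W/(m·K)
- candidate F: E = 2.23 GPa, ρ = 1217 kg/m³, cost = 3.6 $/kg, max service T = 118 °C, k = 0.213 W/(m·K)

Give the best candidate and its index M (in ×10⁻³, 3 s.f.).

Screen on constraints: cost ≤ 59 $/kg; max service T ≥ 153 °C; k ≥ 41.2 W/(m·K). Survivors: candidate X, candidate A.
Computing M directly (units already consistent):
  candidate X: M = 1.52×10⁻³
  candidate A: M = 0.546×10⁻³
Candidate X has the largest M.

candidate X, M = 1.52×10⁻³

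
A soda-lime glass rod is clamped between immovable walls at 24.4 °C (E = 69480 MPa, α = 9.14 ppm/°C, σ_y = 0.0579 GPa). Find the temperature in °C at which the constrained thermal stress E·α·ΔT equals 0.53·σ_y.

72.7 °C

E = 69480 MPa = 69.48 GPa.
σ_y = 0.0579 GPa = 57.90 MPa.
E·α·ΔT = 30.69 MPa ⇒ ΔT = 30.69 / (69.48×10³ × 9.14×10⁻⁶) = 48.32 K.
T = 24.4 + 48.32 = 72.72 °C.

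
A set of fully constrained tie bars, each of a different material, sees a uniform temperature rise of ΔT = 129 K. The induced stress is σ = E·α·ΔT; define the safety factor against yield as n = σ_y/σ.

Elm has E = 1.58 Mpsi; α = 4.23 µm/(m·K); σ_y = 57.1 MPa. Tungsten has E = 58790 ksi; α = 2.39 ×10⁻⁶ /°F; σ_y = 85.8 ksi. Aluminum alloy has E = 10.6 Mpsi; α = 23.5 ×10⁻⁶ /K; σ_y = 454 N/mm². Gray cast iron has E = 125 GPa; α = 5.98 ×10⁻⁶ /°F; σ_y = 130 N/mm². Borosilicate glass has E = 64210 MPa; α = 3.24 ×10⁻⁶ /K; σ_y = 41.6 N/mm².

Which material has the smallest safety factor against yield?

gray cast iron

Converting E to GPa, α to ×10⁻⁶/K, σ_y to MPa, then σ and n for each:
  elm: E = 10.89, α = 4.23, σ_y = 57.10 → σ = 5.94 MPa, n = 9.61
  tungsten: E = 405.3, α = 4.30, σ_y = 591.6 → σ = 225 MPa, n = 2.63
  aluminum alloy: E = 73.08, α = 23.5, σ_y = 454.0 → σ = 222 MPa, n = 2.05
  gray cast iron: E = 125.0, α = 10.8, σ_y = 130.0 → σ = 174 MPa, n = 0.749
  borosilicate glass: E = 64.21, α = 3.24, σ_y = 41.60 → σ = 26.8 MPa, n = 1.55
The minimum is gray cast iron at n = 0.749.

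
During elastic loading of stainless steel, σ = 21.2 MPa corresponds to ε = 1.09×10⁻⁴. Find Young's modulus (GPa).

E = σ/ε = 21.2 MPa / 1.09×10⁻⁴ = 194500 MPa = 194 GPa.

194 GPa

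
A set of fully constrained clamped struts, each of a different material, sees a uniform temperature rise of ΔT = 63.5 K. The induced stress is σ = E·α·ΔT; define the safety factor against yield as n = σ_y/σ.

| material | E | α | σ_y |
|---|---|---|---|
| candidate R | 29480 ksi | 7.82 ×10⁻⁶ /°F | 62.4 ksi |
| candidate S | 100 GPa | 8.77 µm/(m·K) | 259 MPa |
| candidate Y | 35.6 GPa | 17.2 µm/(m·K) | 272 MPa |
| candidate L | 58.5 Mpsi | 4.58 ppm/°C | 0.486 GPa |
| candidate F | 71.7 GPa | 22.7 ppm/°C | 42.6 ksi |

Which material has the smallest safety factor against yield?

candidate R

Per material, after unit conversion:
  candidate R: E = 203.3, α = 14.1, σ_y = 430.2 → σ = 182 MPa, n = 2.37
  candidate S: E = 100.0, α = 8.77, σ_y = 259.0 → σ = 55.7 MPa, n = 4.65
  candidate Y: E = 35.60, α = 17.2, σ_y = 272.0 → σ = 38.9 MPa, n = 7.00
  candidate L: E = 403.3, α = 4.58, σ_y = 486.0 → σ = 117 MPa, n = 4.14
  candidate F: E = 71.70, α = 22.7, σ_y = 293.7 → σ = 103 MPa, n = 2.84
Candidate R has the lowest safety factor, n = 2.37.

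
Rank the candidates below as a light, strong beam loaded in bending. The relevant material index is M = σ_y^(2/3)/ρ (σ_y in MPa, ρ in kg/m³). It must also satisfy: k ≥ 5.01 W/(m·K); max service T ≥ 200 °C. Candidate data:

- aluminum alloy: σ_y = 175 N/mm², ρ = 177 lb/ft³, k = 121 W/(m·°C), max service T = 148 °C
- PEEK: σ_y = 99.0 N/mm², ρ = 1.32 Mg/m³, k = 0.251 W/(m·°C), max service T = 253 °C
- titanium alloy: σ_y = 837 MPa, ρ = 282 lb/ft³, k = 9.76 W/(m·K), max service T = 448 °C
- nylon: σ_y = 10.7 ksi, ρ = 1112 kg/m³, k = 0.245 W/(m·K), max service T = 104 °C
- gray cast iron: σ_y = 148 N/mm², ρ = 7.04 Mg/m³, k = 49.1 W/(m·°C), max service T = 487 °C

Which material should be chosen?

Screen on constraints: k ≥ 5.01 W/(m·K); max service T ≥ 200 °C. Survivors: titanium alloy, gray cast iron.
Putting every candidate on a common basis:
  titanium alloy: σ_y = 837.0 MPa, ρ = 4517 kg/m³
  gray cast iron: σ_y = 148.0 MPa, ρ = 7040 kg/m³
  titanium alloy: M = 19.7×10⁻³
  gray cast iron: M = 3.97×10⁻³
Titanium alloy ranks first.

titanium alloy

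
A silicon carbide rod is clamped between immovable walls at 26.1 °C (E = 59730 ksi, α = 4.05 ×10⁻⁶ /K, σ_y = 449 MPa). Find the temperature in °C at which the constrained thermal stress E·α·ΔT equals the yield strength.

E = 59730 ksi = 411.8 GPa.
E·α·ΔT = 449.0 MPa ⇒ ΔT = 449.0 / (411.8×10³ × 4.05×10⁻⁶) = 269.2 K.
T = 26.1 + 269.2 = 295.3 °C.

295 °C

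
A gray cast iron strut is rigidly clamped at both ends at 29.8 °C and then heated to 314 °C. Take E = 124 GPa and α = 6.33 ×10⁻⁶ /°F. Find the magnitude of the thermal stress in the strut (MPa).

402 MPa

α = 6.33×10⁻⁶/°F × 9/5 = 11.4×10⁻⁶/K.
ΔT = 284.2 K. Constrained thermal stress σ = E·α·ΔT = 124.0×10³ MPa × 11.4×10⁻⁶ × 284.2 = 402 MPa (compressive).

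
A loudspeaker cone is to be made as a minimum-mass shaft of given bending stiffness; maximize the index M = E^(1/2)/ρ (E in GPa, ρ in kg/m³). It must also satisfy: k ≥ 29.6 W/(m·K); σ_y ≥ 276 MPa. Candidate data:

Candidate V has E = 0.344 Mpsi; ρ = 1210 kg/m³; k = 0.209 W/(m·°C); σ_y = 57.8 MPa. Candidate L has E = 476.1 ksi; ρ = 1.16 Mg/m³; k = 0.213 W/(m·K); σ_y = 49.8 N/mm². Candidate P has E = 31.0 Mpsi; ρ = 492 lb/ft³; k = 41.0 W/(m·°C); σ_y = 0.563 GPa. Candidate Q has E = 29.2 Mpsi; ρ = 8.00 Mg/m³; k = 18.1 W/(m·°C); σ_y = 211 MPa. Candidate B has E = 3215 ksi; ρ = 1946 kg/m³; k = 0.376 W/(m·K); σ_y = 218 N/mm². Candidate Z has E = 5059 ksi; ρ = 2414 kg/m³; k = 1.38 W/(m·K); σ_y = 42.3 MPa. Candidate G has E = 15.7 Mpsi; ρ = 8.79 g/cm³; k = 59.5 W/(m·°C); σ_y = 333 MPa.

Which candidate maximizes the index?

Screen on constraints: k ≥ 29.6 W/(m·K); σ_y ≥ 276 MPa. Survivors: candidate P, candidate G.
Convert each candidate to consistent units, then evaluate M:
  candidate P: E = 213.7 GPa, ρ = 7881 kg/m³
  candidate G: E = 108.2 GPa, ρ = 8790 kg/m³
  candidate P: M = 1.86×10⁻³
  candidate G: M = 1.18×10⁻³
Candidate P has the largest M.

candidate P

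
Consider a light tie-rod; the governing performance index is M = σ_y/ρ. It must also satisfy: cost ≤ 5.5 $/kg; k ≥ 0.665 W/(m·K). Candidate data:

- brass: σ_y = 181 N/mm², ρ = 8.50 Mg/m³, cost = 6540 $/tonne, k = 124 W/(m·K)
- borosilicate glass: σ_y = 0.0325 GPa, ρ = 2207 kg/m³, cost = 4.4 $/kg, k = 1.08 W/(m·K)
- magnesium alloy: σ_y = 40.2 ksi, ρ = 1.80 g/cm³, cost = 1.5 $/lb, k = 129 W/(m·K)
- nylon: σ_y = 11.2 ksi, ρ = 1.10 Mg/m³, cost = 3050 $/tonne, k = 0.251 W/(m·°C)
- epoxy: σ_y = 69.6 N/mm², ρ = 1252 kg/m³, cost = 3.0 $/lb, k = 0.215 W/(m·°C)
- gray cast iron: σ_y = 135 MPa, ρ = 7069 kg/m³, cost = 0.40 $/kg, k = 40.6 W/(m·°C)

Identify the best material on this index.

Screen on constraints: cost ≤ 5.5 $/kg; k ≥ 0.665 W/(m·K). Survivors: borosilicate glass, magnesium alloy, gray cast iron.
After converting to SI:
  borosilicate glass: σ_y = 32.50 MPa, ρ = 2207 kg/m³
  magnesium alloy: σ_y = 277.2 MPa, ρ = 1800 kg/m³
  gray cast iron: σ_y = 135.0 MPa, ρ = 7069 kg/m³
  magnesium alloy: M = 154 kN·m/kg
  gray cast iron: M = 19.1 kN·m/kg
  borosilicate glass: M = 14.7 kN·m/kg
Highest index: magnesium alloy.

magnesium alloy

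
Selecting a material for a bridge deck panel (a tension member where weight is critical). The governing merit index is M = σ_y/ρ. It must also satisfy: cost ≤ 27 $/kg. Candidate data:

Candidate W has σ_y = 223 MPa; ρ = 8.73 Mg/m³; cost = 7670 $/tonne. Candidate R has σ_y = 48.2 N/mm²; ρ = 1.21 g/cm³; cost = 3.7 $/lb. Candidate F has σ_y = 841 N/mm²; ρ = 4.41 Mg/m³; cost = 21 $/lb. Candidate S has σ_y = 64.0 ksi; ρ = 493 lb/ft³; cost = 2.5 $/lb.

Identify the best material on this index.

Screen on constraints: cost ≤ 27 $/kg. Survivors: candidate W, candidate R, candidate S.
Putting every candidate on a common basis:
  candidate W: σ_y = 223.0 MPa, ρ = 8730 kg/m³
  candidate R: σ_y = 48.20 MPa, ρ = 1210 kg/m³
  candidate S: σ_y = 441.3 MPa, ρ = 7897 kg/m³
  candidate S: M = 55.9 kN·m/kg
  candidate R: M = 39.8 kN·m/kg
  candidate W: M = 25.5 kN·m/kg
The maximum is for candidate S.

candidate S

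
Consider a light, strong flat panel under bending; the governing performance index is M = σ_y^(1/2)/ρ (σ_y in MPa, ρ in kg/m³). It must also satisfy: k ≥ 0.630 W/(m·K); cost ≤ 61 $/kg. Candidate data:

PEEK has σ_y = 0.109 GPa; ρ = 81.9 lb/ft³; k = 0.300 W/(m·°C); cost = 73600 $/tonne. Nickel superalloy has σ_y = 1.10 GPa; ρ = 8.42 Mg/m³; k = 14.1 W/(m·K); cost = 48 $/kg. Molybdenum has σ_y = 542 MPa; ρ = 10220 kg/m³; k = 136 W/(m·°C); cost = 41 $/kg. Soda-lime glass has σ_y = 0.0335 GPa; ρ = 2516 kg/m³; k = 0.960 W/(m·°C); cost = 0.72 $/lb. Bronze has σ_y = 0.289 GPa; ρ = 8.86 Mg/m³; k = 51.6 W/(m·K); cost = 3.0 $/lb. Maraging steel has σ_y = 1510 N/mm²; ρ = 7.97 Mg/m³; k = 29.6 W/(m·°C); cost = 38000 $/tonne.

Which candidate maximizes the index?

maraging steel

Screen on constraints: k ≥ 0.630 W/(m·K); cost ≤ 61 $/kg. Survivors: nickel superalloy, molybdenum, soda-lime glass, bronze, maraging steel.
Putting every candidate on a common basis:
  nickel superalloy: σ_y = 1100 MPa, ρ = 8420 kg/m³
  molybdenum: σ_y = 542.0 MPa, ρ = 10220 kg/m³
  soda-lime glass: σ_y = 33.50 MPa, ρ = 2516 kg/m³
  bronze: σ_y = 289.0 MPa, ρ = 8860 kg/m³
  maraging steel: σ_y = 1510 MPa, ρ = 7970 kg/m³
  maraging steel: M = 4.88×10⁻³
  nickel superalloy: M = 3.94×10⁻³
  soda-lime glass: M = 2.30×10⁻³
  molybdenum: M = 2.28×10⁻³
  bronze: M = 1.92×10⁻³
Maraging steel has the largest M.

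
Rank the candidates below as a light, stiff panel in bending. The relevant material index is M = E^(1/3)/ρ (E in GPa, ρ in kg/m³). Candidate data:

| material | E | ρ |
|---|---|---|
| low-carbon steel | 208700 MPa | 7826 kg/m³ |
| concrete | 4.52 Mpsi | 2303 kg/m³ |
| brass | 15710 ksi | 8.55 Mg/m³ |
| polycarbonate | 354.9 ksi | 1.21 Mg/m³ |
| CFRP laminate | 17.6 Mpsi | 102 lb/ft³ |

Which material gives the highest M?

Convert each candidate to consistent units, then evaluate M:
  low-carbon steel: E = 208.7 GPa, ρ = 7826 kg/m³
  concrete: E = 31.16 GPa, ρ = 2303 kg/m³
  brass: E = 108.3 GPa, ρ = 8550 kg/m³
  polycarbonate: E = 2.447 GPa, ρ = 1210 kg/m³
  CFRP laminate: E = 121.3 GPa, ρ = 1634 kg/m³
  CFRP laminate: M = 3.03×10⁻³
  concrete: M = 1.37×10⁻³
  polycarbonate: M = 1.11×10⁻³
  low-carbon steel: M = 0.758×10⁻³
  brass: M = 0.558×10⁻³
CFRP laminate ranks first.

CFRP laminate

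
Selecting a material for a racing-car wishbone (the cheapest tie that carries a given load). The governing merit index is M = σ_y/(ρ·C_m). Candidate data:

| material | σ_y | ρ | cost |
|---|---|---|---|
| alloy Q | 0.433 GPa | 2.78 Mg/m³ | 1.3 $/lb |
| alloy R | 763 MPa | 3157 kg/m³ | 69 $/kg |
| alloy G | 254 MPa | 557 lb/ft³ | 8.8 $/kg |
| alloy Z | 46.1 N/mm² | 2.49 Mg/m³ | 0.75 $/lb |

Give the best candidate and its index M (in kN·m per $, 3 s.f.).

Convert each candidate to consistent units, then evaluate M:
  alloy Q: σ_y = 433.0 MPa, ρ = 2780 kg/m³, cost = 2.866 $/kg
  alloy R: σ_y = 763.0 MPa, ρ = 3157 kg/m³, cost = 69.00 $/kg
  alloy G: σ_y = 254.0 MPa, ρ = 8922 kg/m³, cost = 8.800 $/kg
  alloy Z: σ_y = 46.10 MPa, ρ = 2490 kg/m³, cost = 1.653 $/kg
  alloy Q: M = 54.3 kN·m per $
  alloy Z: M = 11.2 kN·m per $
  alloy R: M = 3.50 kN·m per $
  alloy G: M = 3.24 kN·m per $
The maximum is for alloy Q.

alloy Q, M = 54.3 kN·m per $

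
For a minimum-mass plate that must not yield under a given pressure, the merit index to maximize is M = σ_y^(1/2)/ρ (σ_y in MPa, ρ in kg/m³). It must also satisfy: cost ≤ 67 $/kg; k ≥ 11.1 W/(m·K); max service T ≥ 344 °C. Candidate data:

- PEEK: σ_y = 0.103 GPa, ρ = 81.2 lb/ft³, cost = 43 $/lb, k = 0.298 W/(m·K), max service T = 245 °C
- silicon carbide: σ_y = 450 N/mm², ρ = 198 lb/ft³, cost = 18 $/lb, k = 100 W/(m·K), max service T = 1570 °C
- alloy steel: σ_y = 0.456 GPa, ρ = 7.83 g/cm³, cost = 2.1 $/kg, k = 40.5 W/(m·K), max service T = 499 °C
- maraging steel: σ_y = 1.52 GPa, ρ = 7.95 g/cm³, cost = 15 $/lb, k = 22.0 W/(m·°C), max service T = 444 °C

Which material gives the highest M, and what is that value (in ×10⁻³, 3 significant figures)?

silicon carbide, M = 6.69×10⁻³

Screen on constraints: cost ≤ 67 $/kg; k ≥ 11.1 W/(m·K); max service T ≥ 344 °C. Survivors: silicon carbide, alloy steel, maraging steel.
Normalizing units and computing the index:
  silicon carbide: σ_y = 450.0 MPa, ρ = 3172 kg/m³
  alloy steel: σ_y = 456.0 MPa, ρ = 7830 kg/m³
  maraging steel: σ_y = 1520 MPa, ρ = 7950 kg/m³
  silicon carbide: M = 6.69×10⁻³
  maraging steel: M = 4.90×10⁻³
  alloy steel: M = 2.73×10⁻³
Highest index: silicon carbide.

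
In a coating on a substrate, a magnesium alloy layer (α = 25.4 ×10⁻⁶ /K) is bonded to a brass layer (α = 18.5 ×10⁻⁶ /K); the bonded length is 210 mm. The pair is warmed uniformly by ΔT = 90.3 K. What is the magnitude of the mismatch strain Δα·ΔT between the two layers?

6.23×10⁻⁴

Δα = |25.4 − 18.5|×10⁻⁶/K = 6.90×10⁻⁶/K.
Mismatch strain = Δα·ΔT = 6.90×10⁻⁶ × 90.3 = 6.23×10⁻⁴.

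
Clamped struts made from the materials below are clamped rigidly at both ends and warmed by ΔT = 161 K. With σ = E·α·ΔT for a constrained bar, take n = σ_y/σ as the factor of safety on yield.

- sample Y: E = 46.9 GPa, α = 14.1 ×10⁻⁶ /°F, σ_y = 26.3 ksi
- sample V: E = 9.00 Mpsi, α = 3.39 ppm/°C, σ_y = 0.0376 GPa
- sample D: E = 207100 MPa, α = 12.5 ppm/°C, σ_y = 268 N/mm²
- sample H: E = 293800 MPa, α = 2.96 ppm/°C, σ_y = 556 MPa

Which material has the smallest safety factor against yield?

sample D

Per material, after unit conversion:
  sample Y: E = 46.90, α = 25.4, σ_y = 181.3 → σ = 192 MPa, n = 0.946
  sample V: E = 62.05, α = 3.39, σ_y = 37.60 → σ = 33.9 MPa, n = 1.11
  sample D: E = 207.1, α = 12.5, σ_y = 268.0 → σ = 417 MPa, n = 0.643
  sample H: E = 293.8, α = 2.96, σ_y = 556.0 → σ = 140 MPa, n = 3.97
The minimum is sample D at n = 0.643.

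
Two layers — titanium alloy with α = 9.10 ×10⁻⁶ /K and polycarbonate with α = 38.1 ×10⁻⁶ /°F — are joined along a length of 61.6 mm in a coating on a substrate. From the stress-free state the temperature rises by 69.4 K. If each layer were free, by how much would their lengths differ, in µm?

254 µm

polycarbonate: α = 38.1×10⁻⁶/°F × 9/5 = 68.6×10⁻⁶/K.
Δα = |9.10 − 68.6|×10⁻⁶/K = 59.5×10⁻⁶/K.
ΔL_mismatch = Δα·L·ΔT = 59.5×10⁻⁶ × 61.6 mm × 69.4 K = 254 µm.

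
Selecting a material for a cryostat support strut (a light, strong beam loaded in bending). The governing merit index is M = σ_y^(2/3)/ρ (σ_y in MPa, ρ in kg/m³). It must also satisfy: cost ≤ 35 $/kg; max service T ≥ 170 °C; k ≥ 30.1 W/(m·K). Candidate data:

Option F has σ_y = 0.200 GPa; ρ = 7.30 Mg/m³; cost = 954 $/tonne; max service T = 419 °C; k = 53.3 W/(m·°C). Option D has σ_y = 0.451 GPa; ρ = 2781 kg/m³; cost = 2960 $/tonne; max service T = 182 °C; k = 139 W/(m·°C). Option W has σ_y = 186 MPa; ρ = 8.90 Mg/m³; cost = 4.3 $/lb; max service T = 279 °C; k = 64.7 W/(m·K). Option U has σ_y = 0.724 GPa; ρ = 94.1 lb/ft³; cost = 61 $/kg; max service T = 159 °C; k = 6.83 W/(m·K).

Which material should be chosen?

option D

Screen on constraints: cost ≤ 35 $/kg; max service T ≥ 170 °C; k ≥ 30.1 W/(m·K). Survivors: option F, option D, option W.
Putting every candidate on a common basis:
  option F: σ_y = 200.0 MPa, ρ = 7300 kg/m³
  option D: σ_y = 451.0 MPa, ρ = 2781 kg/m³
  option W: σ_y = 186.0 MPa, ρ = 8900 kg/m³
  option D: M = 21.1×10⁻³
  option F: M = 4.68×10⁻³
  option W: M = 3.66×10⁻³
Option D ranks first.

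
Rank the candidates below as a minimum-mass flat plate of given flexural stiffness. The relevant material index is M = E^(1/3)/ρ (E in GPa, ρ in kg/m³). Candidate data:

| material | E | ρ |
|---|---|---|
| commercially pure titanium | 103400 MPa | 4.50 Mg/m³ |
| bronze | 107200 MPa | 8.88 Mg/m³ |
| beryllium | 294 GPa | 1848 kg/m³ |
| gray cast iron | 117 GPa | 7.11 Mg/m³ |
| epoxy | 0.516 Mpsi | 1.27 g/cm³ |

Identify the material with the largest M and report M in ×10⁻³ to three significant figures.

Putting every candidate on a common basis:
  commercially pure titanium: E = 103.4 GPa, ρ = 4500 kg/m³
  bronze: E = 107.2 GPa, ρ = 8880 kg/m³
  beryllium: E = 294.0 GPa, ρ = 1848 kg/m³
  gray cast iron: E = 117.0 GPa, ρ = 7110 kg/m³
  epoxy: E = 3.558 GPa, ρ = 1270 kg/m³
  beryllium: M = 3.60×10⁻³
  epoxy: M = 1.20×10⁻³
  commercially pure titanium: M = 1.04×10⁻³
  gray cast iron: M = 0.688×10⁻³
  bronze: M = 0.535×10⁻³
Beryllium ranks first.

beryllium, M = 3.60×10⁻³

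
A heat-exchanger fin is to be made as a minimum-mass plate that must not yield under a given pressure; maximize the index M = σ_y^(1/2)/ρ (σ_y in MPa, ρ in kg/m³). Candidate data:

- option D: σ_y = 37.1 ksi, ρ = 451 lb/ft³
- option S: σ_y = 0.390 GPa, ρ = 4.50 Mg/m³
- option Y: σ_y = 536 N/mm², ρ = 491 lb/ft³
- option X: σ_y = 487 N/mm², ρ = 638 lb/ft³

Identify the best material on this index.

Convert each candidate to consistent units, then evaluate M:
  option D: σ_y = 255.8 MPa, ρ = 7224 kg/m³
  option S: σ_y = 390.0 MPa, ρ = 4500 kg/m³
  option Y: σ_y = 536.0 MPa, ρ = 7865 kg/m³
  option X: σ_y = 487.0 MPa, ρ = 10220 kg/m³
  option S: M = 4.39×10⁻³
  option Y: M = 2.94×10⁻³
  option D: M = 2.21×10⁻³
  option X: M = 2.16×10⁻³
Option S has the largest M.

option S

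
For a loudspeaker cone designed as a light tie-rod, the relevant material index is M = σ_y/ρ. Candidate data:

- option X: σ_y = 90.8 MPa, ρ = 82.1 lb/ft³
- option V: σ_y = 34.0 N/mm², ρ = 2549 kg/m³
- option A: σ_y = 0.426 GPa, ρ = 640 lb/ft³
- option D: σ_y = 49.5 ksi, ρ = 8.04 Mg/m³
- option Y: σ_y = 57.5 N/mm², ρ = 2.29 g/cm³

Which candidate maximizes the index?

option X

Normalizing units and computing the index:
  option X: σ_y = 90.80 MPa, ρ = 1315 kg/m³
  option V: σ_y = 34.00 MPa, ρ = 2549 kg/m³
  option A: σ_y = 426.0 MPa, ρ = 10250 kg/m³
  option D: σ_y = 341.3 MPa, ρ = 8040 kg/m³
  option Y: σ_y = 57.50 MPa, ρ = 2290 kg/m³
  option X: M = 69.0 kN·m/kg
  option D: M = 42.4 kN·m/kg
  option A: M = 41.6 kN·m/kg
  option Y: M = 25.1 kN·m/kg
  option V: M = 13.3 kN·m/kg
Option X ranks first.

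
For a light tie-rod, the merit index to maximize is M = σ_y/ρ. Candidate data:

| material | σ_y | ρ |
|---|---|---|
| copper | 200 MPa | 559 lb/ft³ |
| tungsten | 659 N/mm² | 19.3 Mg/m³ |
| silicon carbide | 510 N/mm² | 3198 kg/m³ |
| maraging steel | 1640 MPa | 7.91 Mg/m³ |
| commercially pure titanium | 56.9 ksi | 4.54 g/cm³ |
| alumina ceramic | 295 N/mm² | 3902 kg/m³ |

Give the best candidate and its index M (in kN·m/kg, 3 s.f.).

maraging steel, M = 207 kN·m/kg

Putting every candidate on a common basis:
  copper: σ_y = 200.0 MPa, ρ = 8954 kg/m³
  tungsten: σ_y = 659.0 MPa, ρ = 19300 kg/m³
  silicon carbide: σ_y = 510.0 MPa, ρ = 3198 kg/m³
  maraging steel: σ_y = 1640 MPa, ρ = 7910 kg/m³
  commercially pure titanium: σ_y = 392.3 MPa, ρ = 4540 kg/m³
  alumina ceramic: σ_y = 295.0 MPa, ρ = 3902 kg/m³
  maraging steel: M = 207 kN·m/kg
  silicon carbide: M = 159 kN·m/kg
  commercially pure titanium: M = 86.4 kN·m/kg
  alumina ceramic: M = 75.6 kN·m/kg
  tungsten: M = 34.1 kN·m/kg
  copper: M = 22.3 kN·m/kg
The maximum is for maraging steel.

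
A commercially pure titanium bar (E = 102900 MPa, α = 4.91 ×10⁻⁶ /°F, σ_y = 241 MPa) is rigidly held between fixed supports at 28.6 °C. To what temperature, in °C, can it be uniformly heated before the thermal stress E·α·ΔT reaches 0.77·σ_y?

233 °C

E = 102900 MPa = 102.9 GPa.
α = 4.91×10⁻⁶/°F × 9/5 = 8.84×10⁻⁶/K.
E·α·ΔT = 185.6 MPa ⇒ ΔT = 185.6 / (102.9×10³ × 8.84×10⁻⁶) = 204.1 K.
T = 28.6 + 204.1 = 232.7 °C.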